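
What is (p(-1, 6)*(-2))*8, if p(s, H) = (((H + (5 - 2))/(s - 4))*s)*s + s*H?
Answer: 624/5 ≈ 124.80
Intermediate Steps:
p(s, H) = H*s + s**2*(3 + H)/(-4 + s) (p(s, H) = (((H + 3)/(-4 + s))*s)*s + H*s = (((3 + H)/(-4 + s))*s)*s + H*s = (s*(3 + H)/(-4 + s))*s + H*s = s**2*(3 + H)/(-4 + s) + H*s = H*s + s**2*(3 + H)/(-4 + s))
(p(-1, 6)*(-2))*8 = (-(-4*6 + 3*(-1) + 2*6*(-1))/(-4 - 1)*(-2))*8 = (-1*(-24 - 3 - 12)/(-5)*(-2))*8 = (-1*(-1/5)*(-39)*(-2))*8 = -39/5*(-2)*8 = (78/5)*8 = 624/5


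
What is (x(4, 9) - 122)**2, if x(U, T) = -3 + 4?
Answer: 14641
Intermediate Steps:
x(U, T) = 1
(x(4, 9) - 122)**2 = (1 - 122)**2 = (-121)**2 = 14641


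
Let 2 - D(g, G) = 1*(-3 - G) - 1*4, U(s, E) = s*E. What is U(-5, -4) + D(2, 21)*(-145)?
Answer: -4330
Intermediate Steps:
U(s, E) = E*s
D(g, G) = 9 + G (D(g, G) = 2 - (1*(-3 - G) - 1*4) = 2 - ((-3 - G) - 4) = 2 - (-7 - G) = 2 + (7 + G) = 9 + G)
U(-5, -4) + D(2, 21)*(-145) = -4*(-5) + (9 + 21)*(-145) = 20 + 30*(-145) = 20 - 4350 = -4330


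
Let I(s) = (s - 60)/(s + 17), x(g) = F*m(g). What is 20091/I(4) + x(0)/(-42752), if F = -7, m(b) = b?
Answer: -60273/8 ≈ -7534.1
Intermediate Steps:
x(g) = -7*g
I(s) = (-60 + s)/(17 + s)
20091/I(4) + x(0)/(-42752) = 20091/(((-60 + 4)/(17 + 4))) - 7*0/(-42752) = 20091/((-56/21)) + 0*(-1/42752) = 20091/(((1/21)*(-56))) + 0 = 20091/(-8/3) + 0 = 20091*(-3/8) + 0 = -60273/8 + 0 = -60273/8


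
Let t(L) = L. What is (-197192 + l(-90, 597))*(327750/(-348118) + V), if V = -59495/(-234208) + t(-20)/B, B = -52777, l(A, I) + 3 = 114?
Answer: 15333632433902780225/113237248638176 ≈ 1.3541e+5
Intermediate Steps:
l(A, I) = 111 (l(A, I) = -3 + 114 = 111)
V = 3144651775/12360795616 (V = -59495/(-234208) - 20/(-52777) = -59495*(-1/234208) - 20*(-1/52777) = 59495/234208 + 20/52777 = 3144651775/12360795616 ≈ 0.25441)
(-197192 + l(-90, 597))*(327750/(-348118) + V) = (-197192 + 111)*(327750/(-348118) + 3144651775/12360795616) = -197081*(327750*(-1/348118) + 3144651775/12360795616) = -197081*(-8625/9161 + 3144651775/12360795616) = -197081*(-77803707277225/113237248638176) = 15333632433902780225/113237248638176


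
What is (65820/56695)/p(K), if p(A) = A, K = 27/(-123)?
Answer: -179908/34017 ≈ -5.2888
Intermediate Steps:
K = -9/41 (K = 27*(-1/123) = -9/41 ≈ -0.21951)
(65820/56695)/p(K) = (65820/56695)/(-9/41) = (65820*(1/56695))*(-41/9) = (13164/11339)*(-41/9) = -179908/34017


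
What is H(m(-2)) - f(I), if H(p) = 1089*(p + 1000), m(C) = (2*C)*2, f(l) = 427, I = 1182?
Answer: 1079861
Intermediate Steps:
m(C) = 4*C
H(p) = 1089000 + 1089*p (H(p) = 1089*(1000 + p) = 1089000 + 1089*p)
H(m(-2)) - f(I) = (1089000 + 1089*(4*(-2))) - 1*427 = (1089000 + 1089*(-8)) - 427 = (1089000 - 8712) - 427 = 1080288 - 427 = 1079861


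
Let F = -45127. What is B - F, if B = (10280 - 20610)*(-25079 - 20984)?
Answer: 475875917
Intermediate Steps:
B = 475830790 (B = -10330*(-46063) = 475830790)
B - F = 475830790 - 1*(-45127) = 475830790 + 45127 = 475875917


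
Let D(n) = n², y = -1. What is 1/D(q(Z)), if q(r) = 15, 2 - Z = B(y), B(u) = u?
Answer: 1/225 ≈ 0.0044444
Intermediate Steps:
Z = 3 (Z = 2 - 1*(-1) = 2 + 1 = 3)
1/D(q(Z)) = 1/(15²) = 1/225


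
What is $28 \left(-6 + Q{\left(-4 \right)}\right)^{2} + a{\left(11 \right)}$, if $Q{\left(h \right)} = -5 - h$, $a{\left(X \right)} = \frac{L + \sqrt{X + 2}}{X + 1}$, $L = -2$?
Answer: $\frac{8231}{6} + \frac{\sqrt{13}}{12} \approx 1372.1$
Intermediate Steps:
$a{\left(X \right)} = \frac{-2 + \sqrt{2 + X}}{1 + X}$ ($a{\left(X \right)} = \frac{-2 + \sqrt{X + 2}}{X + 1} = \frac{-2 + \sqrt{2 + X}}{1 + X}$)
$28 \left(-6 + Q{\left(-4 \right)}\right)^{2} + a{\left(11 \right)} = 28 \left(-6 - 1\right)^{2} + \frac{-2 + \sqrt{2 + 11}}{1 + 11} = 28 \left(-6 + \left(-5 + 4\right)\right)^{2} + \frac{-2 + \sqrt{13}}{12} = 28 \left(-6 - 1\right)^{2} + \frac{-2 + \sqrt{13}}{12} = 28 \left(-7\right)^{2} - \left(\frac{1}{6} - \frac{\sqrt{13}}{12}\right) = 28 \cdot 49 - \left(\frac{1}{6} - \frac{\sqrt{13}}{12}\right) = 1372 - \left(\frac{1}{6} - \frac{\sqrt{13}}{12}\right) = \frac{8231}{6} + \frac{\sqrt{13}}{12}$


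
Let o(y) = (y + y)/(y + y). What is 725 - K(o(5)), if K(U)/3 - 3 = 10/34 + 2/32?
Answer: 194461/272 ≈ 714.93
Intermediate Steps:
o(y) = 1 (o(y) = (2*y)/((2*y)) = (2*y)*(1/(2*y)) = 1)
K(U) = 2739/272 (K(U) = 9 + 3*(10/34 + 2/32) = 9 + 3*(10*(1/34) + 2*(1/32)) = 9 + 3*(5/17 + 1/16) = 9 + 3*(97/272) = 9 + 291/272 = 2739/272)
725 - K(o(5)) = 725 - 1*2739/272 = 725 - 2739/272 = 194461/272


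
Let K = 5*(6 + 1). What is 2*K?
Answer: 70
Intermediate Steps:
K = 35 (K = 5*7 = 35)
2*K = 2*35 = 70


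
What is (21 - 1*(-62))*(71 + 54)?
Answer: 10375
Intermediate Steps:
(21 - 1*(-62))*(71 + 54) = (21 + 62)*125 = 83*125 = 10375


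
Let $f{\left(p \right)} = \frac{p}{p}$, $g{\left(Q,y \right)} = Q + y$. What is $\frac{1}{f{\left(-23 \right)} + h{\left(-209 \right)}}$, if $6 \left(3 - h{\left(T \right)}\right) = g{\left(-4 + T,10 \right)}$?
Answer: $\frac{6}{227} \approx 0.026432$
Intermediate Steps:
$f{\left(p \right)} = 1$
$h{\left(T \right)} = 2 - \frac{T}{6}$ ($h{\left(T \right)} = 3 - \frac{\left(-4 + T\right) + 10}{6} = 3 - \frac{6 + T}{6} = 3 - \left(1 + \frac{T}{6}\right) = 2 - \frac{T}{6}$)
$\frac{1}{f{\left(-23 \right)} + h{\left(-209 \right)}} = \frac{1}{1 + \left(2 - - \frac{209}{6}\right)} = \frac{1}{1 + \left(2 + \frac{209}{6}\right)} = \frac{1}{1 + \frac{221}{6}} = \frac{1}{\frac{227}{6}} = \frac{6}{227}$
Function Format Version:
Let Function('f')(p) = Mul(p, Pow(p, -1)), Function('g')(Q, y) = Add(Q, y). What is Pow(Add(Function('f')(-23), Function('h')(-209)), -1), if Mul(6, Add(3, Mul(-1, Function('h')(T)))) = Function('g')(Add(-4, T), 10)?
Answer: Rational(6, 227) ≈ 0.026432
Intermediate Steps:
Function('f')(p) = 1
Function('h')(T) = Add(2, Mul(Rational(-1, 6), T)) (Function('h')(T) = Add(3, Mul(Rational(-1, 6), Add(Add(-4, T), 10))) = Add(3, Mul(Rational(-1, 6), Add(6, T))) = Add(3, Add(-1, Mul(Rational(-1, 6), T))) = Add(2, Mul(Rational(-1, 6), T)))
Pow(Add(Function('f')(-23), Function('h')(-209)), -1) = Pow(Add(1, Add(2, Mul(Rational(-1, 6), -209))), -1) = Pow(Add(1, Add(2, Rational(209, 6))), -1) = Pow(Add(1, Rational(221, 6)), -1) = Pow(Rational(227, 6), -1) = Rational(6, 227)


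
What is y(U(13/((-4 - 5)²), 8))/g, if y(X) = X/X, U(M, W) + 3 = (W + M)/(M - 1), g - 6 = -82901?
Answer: -1/82895 ≈ -1.2063e-5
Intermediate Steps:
g = -82895 (g = 6 - 82901 = -82895)
U(M, W) = -3 + (M + W)/(-1 + M) (U(M, W) = -3 + (W + M)/(M - 1) = -3 + (M + W)/(-1 + M))
y(X) = 1
y(U(13/((-4 - 5)²), 8))/g = 1/(-82895) = 1*(-1/82895) = -1/82895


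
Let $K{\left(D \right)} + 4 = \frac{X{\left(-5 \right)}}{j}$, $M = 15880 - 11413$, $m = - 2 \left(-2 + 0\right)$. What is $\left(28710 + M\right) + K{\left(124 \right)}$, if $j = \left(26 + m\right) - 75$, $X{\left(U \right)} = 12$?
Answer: $\frac{497591}{15} \approx 33173.0$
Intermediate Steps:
$m = 4$ ($m = \left(-2\right) \left(-2\right) = 4$)
$j = -45$ ($j = \left(26 + 4\right) - 75 = 30 - 75 = -45$)
$M = 4467$ ($M = 15880 - 11413 = 4467$)
$K{\left(D \right)} = - \frac{64}{15}$ ($K{\left(D \right)} = -4 + \frac{12}{-45} = -4 + 12 \left(- \frac{1}{45}\right) = -4 - \frac{4}{15} = - \frac{64}{15}$)
$\left(28710 + M\right) + K{\left(124 \right)} = \left(28710 + 4467\right) - \frac{64}{15} = 33177 - \frac{64}{15} = \frac{497591}{15}$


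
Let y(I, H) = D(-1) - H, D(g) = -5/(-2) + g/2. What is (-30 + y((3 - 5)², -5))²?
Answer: 529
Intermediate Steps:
D(g) = 5/2 + g/2 (D(g) = -5*(-½) + g*(½) = 5/2 + g/2)
y(I, H) = 2 - H (y(I, H) = (5/2 + (½)*(-1)) - H = (5/2 - ½) - H = 2 - H)
(-30 + y((3 - 5)², -5))² = (-30 + (2 - 1*(-5)))² = (-30 + (2 + 5))² = (-30 + 7)² = (-23)² = 529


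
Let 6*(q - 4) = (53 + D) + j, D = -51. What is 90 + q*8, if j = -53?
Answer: 54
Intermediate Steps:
q = -9/2 (q = 4 + ((53 - 51) - 53)/6 = 4 + (2 - 53)/6 = 4 + (⅙)*(-51) = 4 - 17/2 = -9/2 ≈ -4.5000)
90 + q*8 = 90 - 9/2*8 = 90 - 36 = 54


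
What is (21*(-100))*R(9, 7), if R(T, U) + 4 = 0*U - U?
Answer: 23100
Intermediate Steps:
R(T, U) = -4 - U (R(T, U) = -4 + (0*U - U) = -4 + (0 - U) = -4 - U)
(21*(-100))*R(9, 7) = (21*(-100))*(-4 - 1*7) = -2100*(-4 - 7) = -2100*(-11) = 23100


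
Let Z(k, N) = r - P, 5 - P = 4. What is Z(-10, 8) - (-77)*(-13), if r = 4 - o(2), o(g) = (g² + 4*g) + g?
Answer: -1012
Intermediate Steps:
o(g) = g² + 5*g
r = -10 (r = 4 - 2*(5 + 2) = 4 - 2*7 = 4 - 1*14 = 4 - 14 = -10)
P = 1 (P = 5 - 1*4 = 5 - 4 = 1)
Z(k, N) = -11 (Z(k, N) = -10 - 1*1 = -10 - 1 = -11)
Z(-10, 8) - (-77)*(-13) = -11 - (-77)*(-13) = -11 - 77*13 = -11 - 1001 = -1012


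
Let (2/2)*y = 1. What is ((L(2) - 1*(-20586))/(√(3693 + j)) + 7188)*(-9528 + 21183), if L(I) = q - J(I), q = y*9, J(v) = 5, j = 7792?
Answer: 83776140 + 47995290*√11485/2297 ≈ 8.6015e+7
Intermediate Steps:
y = 1
q = 9 (q = 1*9 = 9)
L(I) = 4 (L(I) = 9 - 1*5 = 9 - 5 = 4)
((L(2) - 1*(-20586))/(√(3693 + j)) + 7188)*(-9528 + 21183) = ((4 - 1*(-20586))/(√(3693 + 7792)) + 7188)*(-9528 + 21183) = ((4 + 20586)/(√11485) + 7188)*11655 = (20590*(√11485/11485) + 7188)*11655 = (4118*√11485/2297 + 7188)*11655 = (7188 + 4118*√11485/2297)*11655 = 83776140 + 47995290*√11485/2297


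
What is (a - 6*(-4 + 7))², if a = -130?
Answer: 21904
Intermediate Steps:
(a - 6*(-4 + 7))² = (-130 - 6*(-4 + 7))² = (-130 - 6*3)² = (-130 - 18)² = (-148)² = 21904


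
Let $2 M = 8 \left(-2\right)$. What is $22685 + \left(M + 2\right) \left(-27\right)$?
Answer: $22847$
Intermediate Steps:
$M = -8$ ($M = \frac{8 \left(-2\right)}{2} = \frac{1}{2} \left(-16\right) = -8$)
$22685 + \left(M + 2\right) \left(-27\right) = 22685 + \left(-8 + 2\right) \left(-27\right) = 22685 - -162 = 22685 + 162 = 22847$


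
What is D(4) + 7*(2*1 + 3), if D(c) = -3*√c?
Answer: 29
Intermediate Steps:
D(4) + 7*(2*1 + 3) = -3*√4 + 7*(2*1 + 3) = -3*2 + 7*(2 + 3) = -6 + 7*5 = -6 + 35 = 29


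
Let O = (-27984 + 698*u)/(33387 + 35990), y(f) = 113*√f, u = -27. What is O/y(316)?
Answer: -3345*√79/88475497 ≈ -0.00033604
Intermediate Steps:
O = -6690/9911 (O = (-27984 + 698*(-27))/(33387 + 35990) = (-27984 - 18846)/69377 = -46830*1/69377 = -6690/9911 ≈ -0.67501)
O/y(316) = -6690*√79/17854/9911 = -3345*√79/88475497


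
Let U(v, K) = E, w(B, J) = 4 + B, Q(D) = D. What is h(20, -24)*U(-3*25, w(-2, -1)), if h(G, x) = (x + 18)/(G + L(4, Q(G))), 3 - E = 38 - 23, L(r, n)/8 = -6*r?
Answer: -18/43 ≈ -0.41860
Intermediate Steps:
L(r, n) = -48*r (L(r, n) = 8*(-6*r) = -48*r)
E = -12 (E = 3 - (38 - 23) = 3 - 1*15 = 3 - 15 = -12)
h(G, x) = (18 + x)/(-192 + G) (h(G, x) = (x + 18)/(G - 48*4) = (18 + x)/(G - 192) = (18 + x)/(-192 + G))
U(v, K) = -12
h(20, -24)*U(-3*25, w(-2, -1)) = ((18 - 24)/(-192 + 20))*(-12) = (-6/(-172))*(-12) = -1/172*(-6)*(-12) = (3/86)*(-12) = -18/43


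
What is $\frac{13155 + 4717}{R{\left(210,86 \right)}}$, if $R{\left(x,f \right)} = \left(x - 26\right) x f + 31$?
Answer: $\frac{17872}{3323071} \approx 0.0053782$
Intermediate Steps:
$R{\left(x,f \right)} = 31 + f x \left(-26 + x\right)$ ($R{\left(x,f \right)} = \left(-26 + x\right) x f + 31 = x \left(-26 + x\right) f + 31 = f x \left(-26 + x\right) + 31 = 31 + f x \left(-26 + x\right)$)
$\frac{13155 + 4717}{R{\left(210,86 \right)}} = \frac{13155 + 4717}{31 + 86 \cdot 210^{2} - 2236 \cdot 210} = \frac{17872}{31 + 86 \cdot 44100 - 469560} = \frac{17872}{31 + 3792600 - 469560} = \frac{17872}{3323071}$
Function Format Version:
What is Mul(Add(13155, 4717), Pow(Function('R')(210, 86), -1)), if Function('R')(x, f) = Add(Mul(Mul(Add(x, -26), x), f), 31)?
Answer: Rational(17872, 3323071) ≈ 0.0053782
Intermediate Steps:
Function('R')(x, f) = Add(31, Mul(f, x, Add(-26, x))) (Function('R')(x, f) = Add(Mul(Mul(Add(-26, x), x), f), 31) = Add(Mul(Mul(x, Add(-26, x)), f), 31) = Add(Mul(f, x, Add(-26, x)), 31) = Add(31, Mul(f, x, Add(-26, x))))
Mul(Add(13155, 4717), Pow(Function('R')(210, 86), -1)) = Mul(Add(13155, 4717), Pow(Add(31, Mul(86, Pow(210, 2)), Mul(-26, 86, 210)), -1)) = Mul(17872, Pow(Add(31, Mul(86, 44100), -469560), -1)) = Mul(17872, Pow(Add(31, 3792600, -469560), -1)) = Mul(17872, Pow(3323071, -1)) = Mul(17872, Rational(1, 3323071)) = Rational(17872, 3323071)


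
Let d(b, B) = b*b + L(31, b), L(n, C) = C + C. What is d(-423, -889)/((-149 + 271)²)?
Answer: 178083/14884 ≈ 11.965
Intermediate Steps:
L(n, C) = 2*C
d(b, B) = b² + 2*b (d(b, B) = b*b + 2*b = b² + 2*b)
d(-423, -889)/((-149 + 271)²) = (-423*(2 - 423))/((-149 + 271)²) = (-423*(-421))/(122²) = 178083/14884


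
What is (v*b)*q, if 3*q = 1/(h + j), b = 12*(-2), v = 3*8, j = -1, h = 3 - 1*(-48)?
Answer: -96/25 ≈ -3.8400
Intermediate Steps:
h = 51 (h = 3 + 48 = 51)
v = 24
b = -24
q = 1/150 (q = 1/(3*(51 - 1)) = (⅓)/50 = (⅓)*(1/50) = 1/150 ≈ 0.0066667)
(v*b)*q = (24*(-24))*(1/150) = -576*1/150 = -96/25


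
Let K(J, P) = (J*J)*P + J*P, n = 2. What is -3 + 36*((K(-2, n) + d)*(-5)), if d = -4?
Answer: -3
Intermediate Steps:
K(J, P) = J*P + P*J² (K(J, P) = J²*P + J*P = P*J² + J*P = J*P + P*J²)
-3 + 36*((K(-2, n) + d)*(-5)) = -3 + 36*((-2*2*(1 - 2) - 4)*(-5)) = -3 + 36*((-2*2*(-1) - 4)*(-5)) = -3 + 36*((4 - 4)*(-5)) = -3 + 36*(0*(-5)) = -3 + 36*0 = -3 + 0 = -3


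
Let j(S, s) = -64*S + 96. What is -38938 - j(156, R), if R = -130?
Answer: -29050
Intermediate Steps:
j(S, s) = 96 - 64*S
-38938 - j(156, R) = -38938 - (96 - 64*156) = -38938 - (96 - 9984) = -38938 - 1*(-9888) = -38938 + 9888 = -29050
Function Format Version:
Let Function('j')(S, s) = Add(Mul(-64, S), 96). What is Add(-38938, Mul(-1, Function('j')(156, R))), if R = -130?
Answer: -29050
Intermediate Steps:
Function('j')(S, s) = Add(96, Mul(-64, S))
Add(-38938, Mul(-1, Function('j')(156, R))) = Add(-38938, Mul(-1, Add(96, Mul(-64, 156)))) = Add(-38938, Mul(-1, Add(96, -9984))) = Add(-38938, Mul(-1, -9888)) = Add(-38938, 9888) = -29050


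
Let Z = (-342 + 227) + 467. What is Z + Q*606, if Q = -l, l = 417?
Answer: -252350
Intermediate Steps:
Z = 352 (Z = -115 + 467 = 352)
Q = -417 (Q = -1*417 = -417)
Z + Q*606 = 352 - 417*606 = 352 - 252702 = -252350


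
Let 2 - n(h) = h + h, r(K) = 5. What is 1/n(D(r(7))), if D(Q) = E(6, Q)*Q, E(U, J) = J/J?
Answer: -1/8 ≈ -0.12500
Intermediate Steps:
E(U, J) = 1
D(Q) = Q (D(Q) = 1*Q = Q)
n(h) = 2 - 2*h (n(h) = 2 - (h + h) = 2 - 2*h)
1/n(D(r(7))) = 1/(2 - 2*5) = 1/(2 - 10) = 1/(-8) = -1/8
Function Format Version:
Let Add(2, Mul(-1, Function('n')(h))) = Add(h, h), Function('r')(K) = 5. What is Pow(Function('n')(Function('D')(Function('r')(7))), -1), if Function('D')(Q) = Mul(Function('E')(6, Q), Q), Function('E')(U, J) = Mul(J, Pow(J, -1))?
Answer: Rational(-1, 8) ≈ -0.12500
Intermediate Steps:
Function('E')(U, J) = 1
Function('D')(Q) = Q (Function('D')(Q) = Mul(1, Q) = Q)
Function('n')(h) = Add(2, Mul(-2, h)) (Function('n')(h) = Add(2, Mul(-1, Add(h, h))) = Add(2, Mul(-1, Mul(2, h))) = Add(2, Mul(-2, h)))
Pow(Function('n')(Function('D')(Function('r')(7))), -1) = Pow(Add(2, Mul(-2, 5)), -1) = Pow(Add(2, -10), -1) = Pow(-8, -1) = Rational(-1, 8)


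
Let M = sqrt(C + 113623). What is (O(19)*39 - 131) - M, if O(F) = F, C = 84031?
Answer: 610 - sqrt(197654) ≈ 165.42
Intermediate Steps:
M = sqrt(197654) (M = sqrt(84031 + 113623) = sqrt(197654) ≈ 444.58)
(O(19)*39 - 131) - M = (19*39 - 131) - sqrt(197654) = (741 - 131) - sqrt(197654) = 610 - sqrt(197654)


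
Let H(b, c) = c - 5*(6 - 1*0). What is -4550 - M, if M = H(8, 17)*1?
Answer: -4537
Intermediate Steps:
H(b, c) = -30 + c (H(b, c) = c - 5*(6 + 0) = c - 5*6 = c - 30 = -30 + c)
M = -13 (M = (-30 + 17)*1 = -13*1 = -13)
-4550 - M = -4550 - 1*(-13) = -4550 + 13 = -4537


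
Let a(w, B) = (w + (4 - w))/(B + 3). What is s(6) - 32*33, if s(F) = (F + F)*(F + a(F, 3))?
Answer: -976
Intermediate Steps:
a(w, B) = 4/(3 + B)
s(F) = 2*F*(⅔ + F) (s(F) = (F + F)*(F + 4/(3 + 3)) = (2*F)*(F + 4/6) = (2*F)*(F + 4*(⅙)) = (2*F)*(F + ⅔) = (2*F)*(⅔ + F) = 2*F*(⅔ + F))
s(6) - 32*33 = (⅔)*6*(2 + 3*6) - 32*33 = (⅔)*6*(2 + 18) - 1056 = (⅔)*6*20 - 1056 = 80 - 1056 = -976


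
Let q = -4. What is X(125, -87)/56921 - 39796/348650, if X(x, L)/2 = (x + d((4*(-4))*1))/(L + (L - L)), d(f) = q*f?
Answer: -32867772632/287759846425 ≈ -0.11422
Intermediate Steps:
d(f) = -4*f
X(x, L) = 2*(64 + x)/L (X(x, L) = 2*((x - 4*4*(-4))/(L + (L - L))) = 2*((x - (-64))/(L + 0)) = 2*((x - 4*(-16))/L) = 2*((x + 64)/L) = 2*((64 + x)/L) = 2*(64 + x)/L)
X(125, -87)/56921 - 39796/348650 = (2*(64 + 125)/(-87))/56921 - 39796/348650 = (2*(-1/87)*189)*(1/56921) - 39796*1/348650 = -126/29*1/56921 - 19898/174325 = -126/1650709 - 19898/174325 = -32867772632/287759846425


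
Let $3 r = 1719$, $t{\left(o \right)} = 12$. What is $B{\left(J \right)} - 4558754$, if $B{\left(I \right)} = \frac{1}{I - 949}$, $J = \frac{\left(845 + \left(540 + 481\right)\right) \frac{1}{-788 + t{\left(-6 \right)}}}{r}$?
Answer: $- \frac{320611712065570}{70328803} \approx -4.5588 \cdot 10^{6}$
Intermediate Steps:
$r = 573$ ($r = \frac{1}{3} \cdot 1719 = 573$)
$J = - \frac{311}{74108}$ ($J = \frac{\left(845 + \left(540 + 481\right)\right) \frac{1}{-788 + 12}}{573} = \frac{845 + 1021}{-776} \cdot \frac{1}{573} = 1866 \left(- \frac{1}{776}\right) \frac{1}{573} = \left(- \frac{933}{388}\right) \frac{1}{573} = - \frac{311}{74108} \approx -0.0041966$)
$B{\left(I \right)} = \frac{1}{-949 + I}$
$B{\left(J \right)} - 4558754 = \frac{1}{-949 - \frac{311}{74108}} - 4558754 = \frac{1}{- \frac{70328803}{74108}} - 4558754 = - \frac{74108}{70328803} - 4558754 = - \frac{320611712065570}{70328803}$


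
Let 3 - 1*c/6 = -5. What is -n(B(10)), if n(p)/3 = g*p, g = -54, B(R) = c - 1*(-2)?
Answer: 8100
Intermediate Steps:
c = 48 (c = 18 - 6*(-5) = 18 + 30 = 48)
B(R) = 50 (B(R) = 48 - 1*(-2) = 48 + 2 = 50)
n(p) = -162*p (n(p) = 3*(-54*p) = -162*p)
-n(B(10)) = -(-162)*50 = -1*(-8100) = 8100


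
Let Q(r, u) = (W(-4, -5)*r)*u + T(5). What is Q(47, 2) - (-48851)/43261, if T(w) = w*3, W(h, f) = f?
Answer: -19634904/43261 ≈ -453.87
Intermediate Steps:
T(w) = 3*w
Q(r, u) = 15 - 5*r*u (Q(r, u) = (-5*r)*u + 3*5 = -5*r*u + 15 = 15 - 5*r*u)
Q(47, 2) - (-48851)/43261 = (15 - 5*47*2) - (-48851)/43261 = (15 - 470) - (-48851)/43261 = -455 - 1*(-48851/43261) = -455 + 48851/43261 = -19634904/43261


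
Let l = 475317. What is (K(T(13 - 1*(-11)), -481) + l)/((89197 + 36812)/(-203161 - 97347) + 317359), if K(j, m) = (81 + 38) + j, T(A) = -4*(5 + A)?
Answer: 10987497120/7336060951 ≈ 1.4977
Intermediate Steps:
T(A) = -20 - 4*A
K(j, m) = 119 + j
(K(T(13 - 1*(-11)), -481) + l)/((89197 + 36812)/(-203161 - 97347) + 317359) = ((119 + (-20 - 4*(13 - 1*(-11)))) + 475317)/((89197 + 36812)/(-203161 - 97347) + 317359) = ((119 + (-20 - 4*(13 + 11))) + 475317)/(126009/(-300508) + 317359) = ((119 + (-20 - 4*24)) + 475317)/(126009*(-1/300508) + 317359) = ((119 + (-20 - 96)) + 475317)/(-9693/23116 + 317359) = ((119 - 116) + 475317)/(7336060951/23116) = (3 + 475317)*(23116/7336060951) = 475320*(23116/7336060951) = 10987497120/7336060951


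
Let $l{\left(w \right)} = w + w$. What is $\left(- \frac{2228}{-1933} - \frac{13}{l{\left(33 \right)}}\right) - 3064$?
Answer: $- \frac{390777073}{127578} \approx -3063.0$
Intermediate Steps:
$l{\left(w \right)} = 2 w$
$\left(- \frac{2228}{-1933} - \frac{13}{l{\left(33 \right)}}\right) - 3064 = \left(- \frac{2228}{-1933} - \frac{13}{2 \cdot 33}\right) - 3064 = \left(\left(-2228\right) \left(- \frac{1}{1933}\right) - \frac{13}{66}\right) - 3064 = \left(\frac{2228}{1933} - \frac{13}{66}\right) - 3064 = \frac{121919}{127578} - 3064 = - \frac{390777073}{127578}$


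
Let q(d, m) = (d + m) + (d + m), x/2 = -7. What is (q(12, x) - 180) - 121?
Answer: -305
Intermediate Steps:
x = -14 (x = 2*(-7) = -14)
q(d, m) = 2*d + 2*m
(q(12, x) - 180) - 121 = ((2*12 + 2*(-14)) - 180) - 121 = ((24 - 28) - 180) - 121 = (-4 - 180) - 121 = -184 - 121 = -305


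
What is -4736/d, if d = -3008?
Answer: 74/47 ≈ 1.5745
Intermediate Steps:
-4736/d = -4736/(-3008) = -4736*(-1/3008) = 74/47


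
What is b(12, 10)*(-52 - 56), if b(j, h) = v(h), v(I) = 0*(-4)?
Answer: 0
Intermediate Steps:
v(I) = 0
b(j, h) = 0
b(12, 10)*(-52 - 56) = 0*(-52 - 56) = 0*(-108) = 0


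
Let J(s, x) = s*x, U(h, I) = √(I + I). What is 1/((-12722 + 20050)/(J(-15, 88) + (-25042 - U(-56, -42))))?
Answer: -13181/3664 - I*√21/3664 ≈ -3.5974 - 0.0012507*I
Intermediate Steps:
U(h, I) = √2*√I (U(h, I) = √(2*I) = √2*√I)
1/((-12722 + 20050)/(J(-15, 88) + (-25042 - U(-56, -42)))) = 1/((-12722 + 20050)/(-15*88 + (-25042 - √2*√(-42)))) = 1/(7328/(-1320 + (-25042 - √2*I*√42))) = 1/(7328/(-1320 + (-25042 - 2*I*√21))) = 1/(7328/(-26362 - 2*I*√21)) = -13181/3664 - I*√21/3664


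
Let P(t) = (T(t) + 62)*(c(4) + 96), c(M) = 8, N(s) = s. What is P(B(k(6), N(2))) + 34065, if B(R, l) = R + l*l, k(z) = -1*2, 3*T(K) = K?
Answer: 121747/3 ≈ 40582.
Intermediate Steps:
T(K) = K/3
k(z) = -2
B(R, l) = R + l**2
P(t) = 6448 + 104*t/3 (P(t) = (t/3 + 62)*(8 + 96) = (62 + t/3)*104 = 6448 + 104*t/3)
P(B(k(6), N(2))) + 34065 = (6448 + 104*(-2 + 2**2)/3) + 34065 = (6448 + 104*(-2 + 4)/3) + 34065 = (6448 + (104/3)*2) + 34065 = (6448 + 208/3) + 34065 = 19552/3 + 34065 = 121747/3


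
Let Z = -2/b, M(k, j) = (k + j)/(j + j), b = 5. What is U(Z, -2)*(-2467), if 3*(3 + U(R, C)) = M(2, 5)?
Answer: 204761/30 ≈ 6825.4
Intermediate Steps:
M(k, j) = (j + k)/(2*j) (M(k, j) = (j + k)/((2*j)) = (j + k)*(1/(2*j)) = (j + k)/(2*j))
Z = -⅖ (Z = -2/5 = -2*⅕ = -⅖ ≈ -0.40000)
U(R, C) = -83/30 (U(R, C) = -3 + ((½)*(5 + 2)/5)/3 = -3 + ((½)*(⅕)*7)/3 = -3 + (⅓)*(7/10) = -3 + 7/30 = -83/30)
U(Z, -2)*(-2467) = -83/30*(-2467) = 204761/30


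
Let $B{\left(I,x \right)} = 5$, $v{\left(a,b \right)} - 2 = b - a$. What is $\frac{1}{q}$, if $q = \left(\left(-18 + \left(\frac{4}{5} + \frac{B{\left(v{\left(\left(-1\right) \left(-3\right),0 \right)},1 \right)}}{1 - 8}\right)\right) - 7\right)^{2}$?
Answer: $\frac{1225}{760384} \approx 0.001611$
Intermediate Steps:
$v{\left(a,b \right)} = 2 + b - a$ ($v{\left(a,b \right)} = 2 - \left(a - b\right) = 2 + b - a$)
$q = \frac{760384}{1225}$ ($q = \left(\left(-18 + \left(\frac{4}{5} + \frac{5}{1 - 8}\right)\right) - 7\right)^{2} = \left(\left(-18 + \left(4 \cdot \frac{1}{5} + \frac{5}{-7}\right)\right) - 7\right)^{2} = \left(\left(-18 + \left(\frac{4}{5} + 5 \left(- \frac{1}{7}\right)\right)\right) - 7\right)^{2} = \left(\left(-18 + \left(\frac{4}{5} - \frac{5}{7}\right)\right) - 7\right)^{2} = \left(\left(-18 + \frac{3}{35}\right) - 7\right)^{2} = \left(- \frac{627}{35} - 7\right)^{2} = \left(- \frac{872}{35}\right)^{2} = \frac{760384}{1225} \approx 620.72$)
$\frac{1}{q} = \frac{1}{\frac{760384}{1225}} = \frac{1225}{760384}$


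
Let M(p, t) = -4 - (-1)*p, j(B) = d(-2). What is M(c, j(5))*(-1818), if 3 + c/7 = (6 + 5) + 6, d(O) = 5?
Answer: -170892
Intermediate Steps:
j(B) = 5
c = 98 (c = -21 + 7*((6 + 5) + 6) = -21 + 7*(11 + 6) = -21 + 7*17 = -21 + 119 = 98)
M(p, t) = -4 + p
M(c, j(5))*(-1818) = (-4 + 98)*(-1818) = 94*(-1818) = -170892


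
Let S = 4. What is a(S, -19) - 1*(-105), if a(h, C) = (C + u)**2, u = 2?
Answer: 394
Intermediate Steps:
a(h, C) = (2 + C)**2 (a(h, C) = (C + 2)**2 = (2 + C)**2)
a(S, -19) - 1*(-105) = (2 - 19)**2 - 1*(-105) = (-17)**2 + 105 = 289 + 105 = 394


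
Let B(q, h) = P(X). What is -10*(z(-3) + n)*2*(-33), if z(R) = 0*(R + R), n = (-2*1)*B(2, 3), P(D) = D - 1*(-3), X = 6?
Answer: -11880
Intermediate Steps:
P(D) = 3 + D (P(D) = D + 3 = 3 + D)
B(q, h) = 9 (B(q, h) = 3 + 6 = 9)
n = -18 (n = -2*1*9 = -2*9 = -18)
z(R) = 0 (z(R) = 0*(2*R) = 0)
-10*(z(-3) + n)*2*(-33) = -10*(0 - 18)*2*(-33) = -(-180)*2*(-33) = -10*(-36)*(-33) = 360*(-33) = -11880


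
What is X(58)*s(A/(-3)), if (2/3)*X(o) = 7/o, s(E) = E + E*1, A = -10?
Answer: 35/29 ≈ 1.2069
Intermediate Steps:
s(E) = 2*E (s(E) = E + E = 2*E)
X(o) = 21/(2*o) (X(o) = 3*(7/o)/2 = 21/(2*o))
X(58)*s(A/(-3)) = ((21/2)/58)*(2*(-10/(-3))) = ((21/2)*(1/58))*(2*(-10*(-1/3))) = 21*(2*(10/3))/116 = (21/116)*(20/3) = 35/29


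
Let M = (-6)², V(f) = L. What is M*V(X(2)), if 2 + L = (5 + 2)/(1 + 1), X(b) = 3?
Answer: 54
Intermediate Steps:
L = 3/2 (L = -2 + (5 + 2)/(1 + 1) = -2 + 7/2 = 3/2 ≈ 1.5000)
V(f) = 3/2
M = 36
M*V(X(2)) = 36*(3/2) = 54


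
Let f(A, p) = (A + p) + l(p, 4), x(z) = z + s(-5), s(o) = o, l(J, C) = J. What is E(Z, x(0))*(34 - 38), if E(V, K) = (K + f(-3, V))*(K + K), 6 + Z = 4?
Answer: -480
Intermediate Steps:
Z = -2 (Z = -6 + 4 = -2)
x(z) = -5 + z (x(z) = z - 5 = -5 + z)
f(A, p) = A + 2*p (f(A, p) = (A + p) + p = A + 2*p)
E(V, K) = 2*K*(-3 + K + 2*V) (E(V, K) = (K + (-3 + 2*V))*(K + K) = (-3 + K + 2*V)*(2*K) = 2*K*(-3 + K + 2*V))
E(Z, x(0))*(34 - 38) = (2*(-5 + 0)*(-3 + (-5 + 0) + 2*(-2)))*(34 - 38) = (2*(-5)*(-3 - 5 - 4))*(-4) = (2*(-5)*(-12))*(-4) = 120*(-4) = -480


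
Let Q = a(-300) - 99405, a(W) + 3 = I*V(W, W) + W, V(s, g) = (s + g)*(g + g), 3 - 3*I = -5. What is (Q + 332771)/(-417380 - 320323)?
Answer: -1193063/737703 ≈ -1.6173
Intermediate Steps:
I = 8/3 (I = 1 - ⅓*(-5) = 1 + 5/3 = 8/3 ≈ 2.6667)
V(s, g) = 2*g*(g + s) (V(s, g) = (g + s)*(2*g) = 2*g*(g + s))
a(W) = -3 + W + 32*W²/3 (a(W) = -3 + (8*(2*W*(W + W))/3 + W) = -3 + (8*(2*W*(2*W))/3 + W) = -3 + (8*(4*W²)/3 + W) = -3 + (32*W²/3 + W) = -3 + (W + 32*W²/3) = -3 + W + 32*W²/3)
Q = 860292 (Q = (-3 - 300 + (32/3)*(-300)²) - 99405 = (-3 - 300 + (32/3)*90000) - 99405 = (-3 - 300 + 960000) - 99405 = 959697 - 99405 = 860292)
(Q + 332771)/(-417380 - 320323) = (860292 + 332771)/(-417380 - 320323) = 1193063/(-737703) = 1193063*(-1/737703) = -1193063/737703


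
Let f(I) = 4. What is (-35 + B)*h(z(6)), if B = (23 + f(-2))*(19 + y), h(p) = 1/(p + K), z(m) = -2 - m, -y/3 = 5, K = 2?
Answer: -73/6 ≈ -12.167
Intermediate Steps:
y = -15 (y = -3*5 = -15)
h(p) = 1/(2 + p) (h(p) = 1/(p + 2) = 1/(2 + p))
B = 108 (B = (23 + 4)*(19 - 15) = 27*4 = 108)
(-35 + B)*h(z(6)) = (-35 + 108)/(2 + (-2 - 1*6)) = 73/(2 + (-2 - 6)) = 73/(2 - 8) = 73/(-6) = 73*(-⅙) = -73/6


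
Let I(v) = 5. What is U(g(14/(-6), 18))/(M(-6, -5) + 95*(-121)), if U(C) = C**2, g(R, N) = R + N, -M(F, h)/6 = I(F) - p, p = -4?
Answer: -2209/103941 ≈ -0.021252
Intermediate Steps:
M(F, h) = -54 (M(F, h) = -6*(5 - 1*(-4)) = -6*(5 + 4) = -6*9 = -54)
g(R, N) = N + R
U(g(14/(-6), 18))/(M(-6, -5) + 95*(-121)) = (18 + 14/(-6))**2/(-54 + 95*(-121)) = (18 + 14*(-1/6))**2/(-54 - 11495) = (18 - 7/3)**2/(-11549) = (47/3)**2*(-1/11549) = (2209/9)*(-1/11549) = -2209/103941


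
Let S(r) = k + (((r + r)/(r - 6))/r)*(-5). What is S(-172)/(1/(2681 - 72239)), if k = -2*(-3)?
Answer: -37491762/89 ≈ -4.2126e+5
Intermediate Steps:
k = 6
S(r) = 6 - 10/(-6 + r) (S(r) = 6 + (((r + r)/(r - 6))/r)*(-5) = 6 + (((2*r)/(-6 + r))/r)*(-5) = 6 + ((2*r/(-6 + r))/r)*(-5) = 6 + (2/(-6 + r))*(-5) = 6 - 10/(-6 + r))
S(-172)/(1/(2681 - 72239)) = (2*(-23 + 3*(-172))/(-6 - 172))/(1/(2681 - 72239)) = (2*(-23 - 516)/(-178))/(1/(-69558)) = (2*(-1/178)*(-539))/(-1/69558) = (539/89)*(-69558) = -37491762/89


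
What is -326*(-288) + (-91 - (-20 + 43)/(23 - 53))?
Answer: 2813933/30 ≈ 93798.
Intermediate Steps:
-326*(-288) + (-91 - (-20 + 43)/(23 - 53)) = 93888 + (-91 - 23/(-30)) = 93888 + (-91 - 23*(-1)/30) = 93888 + (-91 - 1*(-23/30)) = 93888 + (-91 + 23/30) = 93888 - 2707/30 = 2813933/30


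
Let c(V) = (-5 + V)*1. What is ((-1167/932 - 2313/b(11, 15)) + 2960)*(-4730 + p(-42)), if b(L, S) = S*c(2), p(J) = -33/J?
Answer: -928732777401/65240 ≈ -1.4236e+7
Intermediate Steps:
c(V) = -5 + V
b(L, S) = -3*S (b(L, S) = S*(-5 + 2) = S*(-3) = -3*S)
((-1167/932 - 2313/b(11, 15)) + 2960)*(-4730 + p(-42)) = ((-1167/932 - 2313/((-3*15))) + 2960)*(-4730 - 33/(-42)) = ((-1167*1/932 - 2313/(-45)) + 2960)*(-4730 - 33*(-1/42)) = ((-1167/932 - 2313*(-1/45)) + 2960)*(-4730 + 11/14) = ((-1167/932 + 257/5) + 2960)*(-66209/14) = (233689/4660 + 2960)*(-66209/14) = (14027289/4660)*(-66209/14) = -928732777401/65240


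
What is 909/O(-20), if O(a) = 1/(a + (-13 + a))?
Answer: -48177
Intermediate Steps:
O(a) = 1/(-13 + 2*a)
909/O(-20) = 909/(1/(-13 + 2*(-20))) = 909/(1/(-13 - 40)) = 909/(1/(-53)) = 909/(-1/53) = 909*(-53) = -48177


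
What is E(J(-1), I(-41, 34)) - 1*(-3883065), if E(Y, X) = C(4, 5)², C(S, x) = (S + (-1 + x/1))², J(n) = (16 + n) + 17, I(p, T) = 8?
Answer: 3887161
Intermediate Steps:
J(n) = 33 + n
C(S, x) = (-1 + S + x)² (C(S, x) = (S + (-1 + x*1))² = (S + (-1 + x))² = (-1 + S + x)²)
E(Y, X) = 4096 (E(Y, X) = ((-1 + 4 + 5)²)² = (8²)² = 64² = 4096)
E(J(-1), I(-41, 34)) - 1*(-3883065) = 4096 - 1*(-3883065) = 4096 + 3883065 = 3887161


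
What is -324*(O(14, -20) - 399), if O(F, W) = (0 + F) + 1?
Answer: 124416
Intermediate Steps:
O(F, W) = 1 + F (O(F, W) = F + 1 = 1 + F)
-324*(O(14, -20) - 399) = -324*((1 + 14) - 399) = -324*(15 - 399) = -324*(-384) = 124416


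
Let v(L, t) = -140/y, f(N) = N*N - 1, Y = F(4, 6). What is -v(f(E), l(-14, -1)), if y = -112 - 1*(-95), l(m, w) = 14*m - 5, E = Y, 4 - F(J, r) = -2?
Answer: -140/17 ≈ -8.2353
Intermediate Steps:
F(J, r) = 6 (F(J, r) = 4 - 1*(-2) = 4 + 2 = 6)
Y = 6
E = 6
l(m, w) = -5 + 14*m
f(N) = -1 + N**2 (f(N) = N**2 - 1 = -1 + N**2)
y = -17 (y = -112 + 95 = -17)
v(L, t) = 140/17 (v(L, t) = -140/(-17) = -140*(-1/17) = 140/17)
-v(f(E), l(-14, -1)) = -1*140/17 = -140/17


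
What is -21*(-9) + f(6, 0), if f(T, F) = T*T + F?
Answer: 225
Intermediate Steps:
f(T, F) = F + T² (f(T, F) = T² + F = F + T²)
-21*(-9) + f(6, 0) = -21*(-9) + (0 + 6²) = 189 + (0 + 36) = 189 + 36 = 225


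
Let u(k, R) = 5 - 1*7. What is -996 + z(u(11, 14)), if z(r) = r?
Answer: -998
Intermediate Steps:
u(k, R) = -2 (u(k, R) = 5 - 7 = -2)
-996 + z(u(11, 14)) = -996 - 2 = -998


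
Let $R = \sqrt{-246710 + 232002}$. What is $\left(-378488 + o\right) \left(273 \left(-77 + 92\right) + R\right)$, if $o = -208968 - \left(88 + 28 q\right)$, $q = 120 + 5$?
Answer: $-2420325180 - 1182088 i \sqrt{3677} \approx -2.4203 \cdot 10^{9} - 7.168 \cdot 10^{7} i$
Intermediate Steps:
$q = 125$
$o = -212556$ ($o = -208968 - 3588 = -212556$)
$R = 2 i \sqrt{3677}$ ($R = \sqrt{-14708} = 2 i \sqrt{3677} \approx 121.28 i$)
$\left(-378488 + o\right) \left(273 \left(-77 + 92\right) + R\right) = \left(-378488 - 212556\right) \left(273 \left(-77 + 92\right) + 2 i \sqrt{3677}\right) = - 591044 \left(273 \cdot 15 + 2 i \sqrt{3677}\right) = - 591044 \left(4095 + 2 i \sqrt{3677}\right) = -2420325180 - 1182088 i \sqrt{3677}$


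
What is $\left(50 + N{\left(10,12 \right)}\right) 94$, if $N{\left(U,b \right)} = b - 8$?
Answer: $5076$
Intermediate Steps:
$N{\left(U,b \right)} = -8 + b$
$\left(50 + N{\left(10,12 \right)}\right) 94 = \left(50 + \left(-8 + 12\right)\right) 94 = \left(50 + 4\right) 94 = 54 \cdot 94 = 5076$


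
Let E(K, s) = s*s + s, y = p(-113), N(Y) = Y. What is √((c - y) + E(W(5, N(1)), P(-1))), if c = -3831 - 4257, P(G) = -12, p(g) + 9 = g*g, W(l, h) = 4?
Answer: 2*I*√5179 ≈ 143.93*I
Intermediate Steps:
p(g) = -9 + g² (p(g) = -9 + g*g = -9 + g²)
y = 12760 (y = -9 + (-113)² = -9 + 12769 = 12760)
c = -8088
E(K, s) = s + s² (E(K, s) = s² + s = s + s²)
√((c - y) + E(W(5, N(1)), P(-1))) = √((-8088 - 1*12760) - 12*(1 - 12)) = √((-8088 - 12760) - 12*(-11)) = √(-20848 + 132) = √(-20716) = 2*I*√5179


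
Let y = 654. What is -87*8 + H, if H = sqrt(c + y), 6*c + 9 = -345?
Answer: -696 + sqrt(595) ≈ -671.61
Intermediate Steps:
c = -59 (c = -3/2 + (1/6)*(-345) = -3/2 - 115/2 = -59)
H = sqrt(595) (H = sqrt(-59 + 654) = sqrt(595) ≈ 24.393)
-87*8 + H = -87*8 + sqrt(595) = -696 + sqrt(595)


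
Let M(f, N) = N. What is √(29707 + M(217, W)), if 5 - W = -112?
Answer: 8*√466 ≈ 172.70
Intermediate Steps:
W = 117 (W = 5 - 1*(-112) = 5 + 112 = 117)
√(29707 + M(217, W)) = √(29707 + 117) = √29824 = 8*√466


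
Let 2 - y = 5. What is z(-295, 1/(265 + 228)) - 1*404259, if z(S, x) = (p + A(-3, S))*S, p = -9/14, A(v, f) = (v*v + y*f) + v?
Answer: -9336801/14 ≈ -6.6691e+5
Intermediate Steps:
y = -3 (y = 2 - 1*5 = 2 - 5 = -3)
A(v, f) = v + v² - 3*f (A(v, f) = (v*v - 3*f) + v = (v² - 3*f) + v = v + v² - 3*f)
p = -9/14 (p = -9*1/14 = -9/14 ≈ -0.64286)
z(S, x) = S*(75/14 - 3*S) (z(S, x) = (-9/14 + (-3 + (-3)² - 3*S))*S = (-9/14 + (-3 + 9 - 3*S))*S = (-9/14 + (6 - 3*S))*S = (75/14 - 3*S)*S = S*(75/14 - 3*S))
z(-295, 1/(265 + 228)) - 1*404259 = (3/14)*(-295)*(25 - 14*(-295)) - 1*404259 = (3/14)*(-295)*(25 + 4130) - 404259 = (3/14)*(-295)*4155 - 404259 = -3677175/14 - 404259 = -9336801/14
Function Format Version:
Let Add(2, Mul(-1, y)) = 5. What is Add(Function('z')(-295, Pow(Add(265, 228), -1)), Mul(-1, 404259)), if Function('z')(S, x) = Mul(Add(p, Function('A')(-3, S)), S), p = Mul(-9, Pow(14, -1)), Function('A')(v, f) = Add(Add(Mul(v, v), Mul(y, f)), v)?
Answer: Rational(-9336801, 14) ≈ -6.6691e+5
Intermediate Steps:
y = -3 (y = Add(2, Mul(-1, 5)) = Add(2, -5) = -3)
Function('A')(v, f) = Add(v, Pow(v, 2), Mul(-3, f)) (Function('A')(v, f) = Add(Add(Mul(v, v), Mul(-3, f)), v) = Add(Add(Pow(v, 2), Mul(-3, f)), v) = Add(v, Pow(v, 2), Mul(-3, f)))
p = Rational(-9, 14) (p = Mul(-9, Rational(1, 14)) = Rational(-9, 14) ≈ -0.64286)
Function('z')(S, x) = Mul(S, Add(Rational(75, 14), Mul(-3, S))) (Function('z')(S, x) = Mul(Add(Rational(-9, 14), Add(-3, Pow(-3, 2), Mul(-3, S))), S) = Mul(Add(Rational(-9, 14), Add(-3, 9, Mul(-3, S))), S) = Mul(Add(Rational(-9, 14), Add(6, Mul(-3, S))), S) = Mul(Add(Rational(75, 14), Mul(-3, S)), S) = Mul(S, Add(Rational(75, 14), Mul(-3, S))))
Add(Function('z')(-295, Pow(Add(265, 228), -1)), Mul(-1, 404259)) = Add(Mul(Rational(3, 14), -295, Add(25, Mul(-14, -295))), Mul(-1, 404259)) = Add(Mul(Rational(3, 14), -295, Add(25, 4130)), -404259) = Add(Mul(Rational(3, 14), -295, 4155), -404259) = Add(Rational(-3677175, 14), -404259) = Rational(-9336801, 14)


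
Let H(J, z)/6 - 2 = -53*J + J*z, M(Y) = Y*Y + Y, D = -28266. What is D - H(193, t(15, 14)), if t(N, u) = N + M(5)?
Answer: -19014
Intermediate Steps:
M(Y) = Y + Y**2 (M(Y) = Y**2 + Y = Y + Y**2)
t(N, u) = 30 + N (t(N, u) = N + 5*(1 + 5) = N + 5*6 = N + 30 = 30 + N)
H(J, z) = 12 - 318*J + 6*J*z (H(J, z) = 12 + 6*(-53*J + J*z) = 12 + (-318*J + 6*J*z) = 12 - 318*J + 6*J*z)
D - H(193, t(15, 14)) = -28266 - (12 - 318*193 + 6*193*(30 + 15)) = -28266 - (12 - 61374 + 6*193*45) = -28266 - (12 - 61374 + 52110) = -28266 - 1*(-9252) = -28266 + 9252 = -19014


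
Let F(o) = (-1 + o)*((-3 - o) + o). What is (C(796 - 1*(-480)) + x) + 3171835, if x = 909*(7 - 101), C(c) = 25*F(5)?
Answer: 3086089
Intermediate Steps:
F(o) = 3 - 3*o (F(o) = (-1 + o)*(-3) = 3 - 3*o)
C(c) = -300 (C(c) = 25*(3 - 3*5) = 25*(3 - 15) = 25*(-12) = -300)
x = -85446 (x = 909*(-94) = -85446)
(C(796 - 1*(-480)) + x) + 3171835 = (-300 - 85446) + 3171835 = -85746 + 3171835 = 3086089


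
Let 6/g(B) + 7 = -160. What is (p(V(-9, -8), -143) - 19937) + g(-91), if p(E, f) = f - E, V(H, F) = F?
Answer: -3352030/167 ≈ -20072.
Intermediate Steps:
g(B) = -6/167 (g(B) = 6/(-7 - 160) = 6/(-167) = 6*(-1/167) = -6/167)
(p(V(-9, -8), -143) - 19937) + g(-91) = ((-143 - 1*(-8)) - 19937) - 6/167 = ((-143 + 8) - 19937) - 6/167 = (-135 - 19937) - 6/167 = -20072 - 6/167 = -3352030/167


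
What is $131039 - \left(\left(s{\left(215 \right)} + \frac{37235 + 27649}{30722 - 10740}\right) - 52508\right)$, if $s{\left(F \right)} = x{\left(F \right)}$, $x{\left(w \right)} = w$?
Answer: $\frac{1831637570}{9991} \approx 1.8333 \cdot 10^{5}$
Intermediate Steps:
$s{\left(F \right)} = F$
$131039 - \left(\left(s{\left(215 \right)} + \frac{37235 + 27649}{30722 - 10740}\right) - 52508\right) = 131039 - \left(\left(215 + \frac{37235 + 27649}{30722 - 10740}\right) - 52508\right) = 131039 - \left(\left(215 + \frac{64884}{19982}\right) - 52508\right) = 131039 - \left(\left(215 + 64884 \cdot \frac{1}{19982}\right) - 52508\right) = 131039 - \left(\left(215 + \frac{32442}{9991}\right) - 52508\right) = 131039 - \left(\frac{2180507}{9991} - 52508\right) = 131039 - - \frac{522426921}{9991} = 131039 + \frac{522426921}{9991} = \frac{1831637570}{9991}$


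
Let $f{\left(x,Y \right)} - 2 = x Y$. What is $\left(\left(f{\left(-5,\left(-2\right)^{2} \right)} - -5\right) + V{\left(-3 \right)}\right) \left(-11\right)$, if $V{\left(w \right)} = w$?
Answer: $176$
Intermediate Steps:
$f{\left(x,Y \right)} = 2 + Y x$ ($f{\left(x,Y \right)} = 2 + x Y = 2 + Y x$)
$\left(\left(f{\left(-5,\left(-2\right)^{2} \right)} - -5\right) + V{\left(-3 \right)}\right) \left(-11\right) = \left(\left(\left(2 + \left(-2\right)^{2} \left(-5\right)\right) - -5\right) - 3\right) \left(-11\right) = \left(\left(\left(2 + 4 \left(-5\right)\right) + 5\right) - 3\right) \left(-11\right) = \left(\left(\left(2 - 20\right) + 5\right) - 3\right) \left(-11\right) = \left(\left(-18 + 5\right) - 3\right) \left(-11\right) = \left(-13 - 3\right) \left(-11\right) = \left(-16\right) \left(-11\right) = 176$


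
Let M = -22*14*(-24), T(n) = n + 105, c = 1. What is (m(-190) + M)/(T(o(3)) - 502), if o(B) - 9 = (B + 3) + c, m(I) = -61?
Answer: -7331/381 ≈ -19.241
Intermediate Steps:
o(B) = 13 + B (o(B) = 9 + ((B + 3) + 1) = 9 + ((3 + B) + 1) = 9 + (4 + B) = 13 + B)
T(n) = 105 + n
M = 7392 (M = -308*(-24) = 7392)
(m(-190) + M)/(T(o(3)) - 502) = (-61 + 7392)/((105 + (13 + 3)) - 502) = 7331/((105 + 16) - 502) = 7331/(121 - 502) = 7331/(-381) = 7331*(-1/381) = -7331/381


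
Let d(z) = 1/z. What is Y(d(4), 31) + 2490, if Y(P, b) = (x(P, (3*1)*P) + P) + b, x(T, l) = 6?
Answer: 10109/4 ≈ 2527.3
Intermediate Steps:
d(z) = 1/z
Y(P, b) = 6 + P + b (Y(P, b) = (6 + P) + b = 6 + P + b)
Y(d(4), 31) + 2490 = (6 + 1/4 + 31) + 2490 = (6 + ¼ + 31) + 2490 = 149/4 + 2490 = 10109/4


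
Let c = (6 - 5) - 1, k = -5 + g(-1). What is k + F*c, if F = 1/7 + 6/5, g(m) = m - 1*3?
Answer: -9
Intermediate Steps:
g(m) = -3 + m (g(m) = m - 3 = -3 + m)
k = -9 (k = -5 + (-3 - 1) = -5 - 4 = -9)
c = 0 (c = 1 - 1 = 0)
F = 47/35 (F = 1*(⅐) + 6*(⅕) = ⅐ + 6/5 = 47/35 ≈ 1.3429)
k + F*c = -9 + (47/35)*0 = -9 + 0 = -9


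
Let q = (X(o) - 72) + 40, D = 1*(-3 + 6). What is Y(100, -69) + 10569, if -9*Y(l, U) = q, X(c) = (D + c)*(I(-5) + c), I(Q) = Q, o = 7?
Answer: 31711/3 ≈ 10570.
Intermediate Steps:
D = 3 (D = 1*3 = 3)
X(c) = (-5 + c)*(3 + c) (X(c) = (3 + c)*(-5 + c) = (-5 + c)*(3 + c))
q = -12 (q = ((-15 + 7² - 2*7) - 72) + 40 = ((-15 + 49 - 14) - 72) + 40 = (20 - 72) + 40 = -52 + 40 = -12)
Y(l, U) = 4/3 (Y(l, U) = -⅑*(-12) = 4/3)
Y(100, -69) + 10569 = 4/3 + 10569 = 31711/3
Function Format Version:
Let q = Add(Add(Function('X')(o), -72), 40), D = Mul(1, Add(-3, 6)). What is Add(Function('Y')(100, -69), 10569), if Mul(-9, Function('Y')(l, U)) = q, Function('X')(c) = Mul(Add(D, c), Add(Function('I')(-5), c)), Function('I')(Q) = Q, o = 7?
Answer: Rational(31711, 3) ≈ 10570.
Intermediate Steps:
D = 3 (D = Mul(1, 3) = 3)
Function('X')(c) = Mul(Add(-5, c), Add(3, c)) (Function('X')(c) = Mul(Add(3, c), Add(-5, c)) = Mul(Add(-5, c), Add(3, c)))
q = -12 (q = Add(Add(Add(-15, Pow(7, 2), Mul(-2, 7)), -72), 40) = Add(Add(Add(-15, 49, -14), -72), 40) = Add(Add(20, -72), 40) = Add(-52, 40) = -12)
Function('Y')(l, U) = Rational(4, 3) (Function('Y')(l, U) = Mul(Rational(-1, 9), -12) = Rational(4, 3))
Add(Function('Y')(100, -69), 10569) = Add(Rational(4, 3), 10569) = Rational(31711, 3)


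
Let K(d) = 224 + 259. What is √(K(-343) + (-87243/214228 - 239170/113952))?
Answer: √5706741538581331587/108980844 ≈ 21.920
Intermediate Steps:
K(d) = 483
√(K(-343) + (-87243/214228 - 239170/113952)) = √(483 + (-87243/214228 - 239170/113952)) = √(483 + (-87243*1/214228 - 239170*1/113952)) = √(483 + (-87243/214228 - 119585/56976)) = √(483 - 7647303137/3051463632) = √(1466209631119/3051463632) = √5706741538581331587/108980844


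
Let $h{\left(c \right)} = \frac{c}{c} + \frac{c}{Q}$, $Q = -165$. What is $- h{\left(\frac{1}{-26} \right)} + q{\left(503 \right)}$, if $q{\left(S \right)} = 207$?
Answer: $\frac{883739}{4290} \approx 206.0$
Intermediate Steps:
$h{\left(c \right)} = 1 - \frac{c}{165}$ ($h{\left(c \right)} = \frac{c}{c} + \frac{c}{-165} = 1 + c \left(- \frac{1}{165}\right) = 1 - \frac{c}{165}$)
$- h{\left(\frac{1}{-26} \right)} + q{\left(503 \right)} = - (1 - \frac{1}{165 \left(-26\right)}) + 207 = - (1 - - \frac{1}{4290}) + 207 = - (1 + \frac{1}{4290}) + 207 = \left(-1\right) \frac{4291}{4290} + 207 = - \frac{4291}{4290} + 207 = \frac{883739}{4290}$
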